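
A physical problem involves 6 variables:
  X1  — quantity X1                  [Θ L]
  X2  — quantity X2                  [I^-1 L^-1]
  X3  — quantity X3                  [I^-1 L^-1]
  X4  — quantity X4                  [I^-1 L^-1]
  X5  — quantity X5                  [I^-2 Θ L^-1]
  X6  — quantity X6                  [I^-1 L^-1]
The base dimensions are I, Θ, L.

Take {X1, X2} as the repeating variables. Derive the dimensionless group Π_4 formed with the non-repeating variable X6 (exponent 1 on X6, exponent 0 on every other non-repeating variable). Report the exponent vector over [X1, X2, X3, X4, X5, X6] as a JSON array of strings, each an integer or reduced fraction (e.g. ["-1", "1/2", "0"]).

Dimensional matrix (I×Θ×L by X1×X2×X3×X4×X5×X6):
  I: [ 0 -1 -1 -1 -2 -1]
  Θ: [ 1  0  0  0  1  0]
  L: [ 1 -1 -1 -1 -1 -1]
Echelon form has 2 nonzero rows (pivots: X1,X2)
Pivot set = {X1,X2}, free = {X3,X4,X5,X6}
RREF:
  r0: [   1    0    0    0    1    0]
  r1: [   0    1    1    1    2    1]
  r2: [   0    0    0    0    0    0]
Fix exponent of X6 at 1, X3 at 0, X4 at 0, X5 at 0; solve each RREF row for its pivot's exponent:
  r0: exp(X1) + (0)·1 = 0 ⇒ exp(X1) = 0
  r1: exp(X2) + (1)·1 = 0 ⇒ exp(X2) = -1
Π_4 = X2^-1 · X6

["0", "-1", "0", "0", "0", "1"]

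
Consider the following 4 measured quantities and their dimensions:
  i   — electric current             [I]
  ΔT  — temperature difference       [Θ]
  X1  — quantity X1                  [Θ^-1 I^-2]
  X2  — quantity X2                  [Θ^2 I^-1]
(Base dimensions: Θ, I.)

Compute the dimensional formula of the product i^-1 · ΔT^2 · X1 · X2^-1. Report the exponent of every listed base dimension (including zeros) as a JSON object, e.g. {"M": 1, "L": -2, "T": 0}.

Write exponents as rows Θ,I / cols i,ΔT,X1,X2:
  Θ: [ 0  1 -1  2]
  I: [ 1  0 -2 -1]
  [Θ]: (-1)·0+(2)·1+(1)·-1+(-1)·2 = -1
  [I]: (-1)·1+(2)·0+(1)·-2+(-1)·-1 = -2
⇒ Θ^-1 I^-2

{"Θ": -1, "I": -2}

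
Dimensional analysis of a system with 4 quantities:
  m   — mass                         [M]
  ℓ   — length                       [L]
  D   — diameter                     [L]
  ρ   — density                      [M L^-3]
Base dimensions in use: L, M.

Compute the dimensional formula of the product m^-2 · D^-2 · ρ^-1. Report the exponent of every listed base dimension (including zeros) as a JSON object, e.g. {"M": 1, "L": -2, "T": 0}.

{"L": 1, "M": -3}

Dimensional matrix (L×M by m×ℓ×D×ρ):
  L: [ 0  1  1 -3]
  M: [ 1  0  0  1]
  [L]: (-2)·0+(-2)·1+(-1)·-3 = 1
  [M]: (-2)·1+(-2)·0+(-1)·1 = -3
⇒ L M^-3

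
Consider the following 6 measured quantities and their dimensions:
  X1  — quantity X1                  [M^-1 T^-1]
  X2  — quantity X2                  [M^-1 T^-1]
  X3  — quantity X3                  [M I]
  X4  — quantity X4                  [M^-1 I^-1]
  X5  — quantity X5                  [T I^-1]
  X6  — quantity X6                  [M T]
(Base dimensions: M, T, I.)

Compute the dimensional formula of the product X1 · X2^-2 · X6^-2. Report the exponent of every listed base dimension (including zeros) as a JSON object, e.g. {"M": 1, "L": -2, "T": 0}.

{"M": -1, "T": -1, "I": 0}

Exponent matrix [M,T,I] × [X1,X2,X3,X4,X5,X6]:
  M: [-1 -1  1 -1  0  1]
  T: [-1 -1  0  0  1  1]
  I: [ 0  0  1 -1 -1  0]
  [M]: (1)·-1+(-2)·-1+(-2)·1 = -1
  [T]: (1)·-1+(-2)·-1+(-2)·1 = -1
  [I]: (1)·0+(-2)·0+(-2)·0 = 0
⇒ M^-1 T^-1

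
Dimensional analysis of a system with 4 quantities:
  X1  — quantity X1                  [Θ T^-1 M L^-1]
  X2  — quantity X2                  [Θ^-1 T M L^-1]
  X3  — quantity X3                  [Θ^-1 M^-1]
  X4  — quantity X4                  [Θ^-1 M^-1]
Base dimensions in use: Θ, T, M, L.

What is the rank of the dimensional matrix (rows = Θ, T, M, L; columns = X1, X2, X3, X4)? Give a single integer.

Exponent matrix [Θ,T,M,L] × [X1,X2,X3,X4]:
  Θ: [ 1 -1 -1 -1]
  T: [-1  1  0  0]
  M: [ 1  1 -1 -1]
  L: [-1 -1  0  0]
Row reduction gives pivot columns X1,X2,X3; rank = 3

3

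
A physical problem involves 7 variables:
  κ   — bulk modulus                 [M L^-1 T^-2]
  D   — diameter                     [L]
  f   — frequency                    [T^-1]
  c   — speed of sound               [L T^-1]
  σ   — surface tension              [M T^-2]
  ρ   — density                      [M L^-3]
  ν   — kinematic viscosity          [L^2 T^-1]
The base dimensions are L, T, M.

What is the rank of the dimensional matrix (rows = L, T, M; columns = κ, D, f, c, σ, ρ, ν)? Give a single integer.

Exponent matrix [L,T,M] × [κ,D,f,c,σ,ρ,ν]:
  L: [-1  1  0  1  0 -3  2]
  T: [-2  0 -1 -1 -2  0 -1]
  M: [ 1  0  0  0  1  1  0]
RREF → pivots at {κ,D,f} ⇒ r = 3

3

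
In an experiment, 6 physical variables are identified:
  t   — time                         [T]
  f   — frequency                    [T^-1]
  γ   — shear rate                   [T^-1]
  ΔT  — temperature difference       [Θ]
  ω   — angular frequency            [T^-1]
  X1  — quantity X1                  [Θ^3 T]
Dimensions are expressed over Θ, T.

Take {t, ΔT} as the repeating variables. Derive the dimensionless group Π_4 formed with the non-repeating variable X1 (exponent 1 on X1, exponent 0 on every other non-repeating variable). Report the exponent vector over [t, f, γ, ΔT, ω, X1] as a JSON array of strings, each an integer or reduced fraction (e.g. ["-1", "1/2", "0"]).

Exponent matrix [Θ,T] × [t,f,γ,ΔT,ω,X1]:
  Θ: [ 0  0  0  1  0  3]
  T: [ 1 -1 -1  0 -1  1]
Echelon form has 2 nonzero rows (pivots: t,ΔT)
Repeat: t,ΔT; free: f,γ,ω,X1
RREF:
  r0: [   1   -1   -1    0   -1    1]
  r1: [   0    0    0    1    0    3]
Fix exponent of X1 at 1, f at 0, γ at 0, ω at 0; solve each RREF row for its pivot's exponent:
  r0: exp(t) + (1)·1 = 0 ⇒ exp(t) = -1
  r1: exp(ΔT) + (3)·1 = 0 ⇒ exp(ΔT) = -3
Π_4 = t^-1 · ΔT^-3 · X1

["-1", "0", "0", "-3", "0", "1"]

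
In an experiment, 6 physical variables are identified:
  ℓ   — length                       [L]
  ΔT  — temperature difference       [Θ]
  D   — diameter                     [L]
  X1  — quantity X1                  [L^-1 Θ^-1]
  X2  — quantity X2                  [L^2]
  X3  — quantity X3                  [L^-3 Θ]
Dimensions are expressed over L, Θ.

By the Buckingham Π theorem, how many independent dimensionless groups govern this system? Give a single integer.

Write exponents as rows L,Θ / cols ℓ,ΔT,D,X1,X2,X3:
  L: [ 1  0  1 -1  2 -3]
  Θ: [ 0  1  0 -1  0  1]
Row reduction gives pivot columns ℓ,ΔT; rank = 2
n=6, r=2 ⇒ 4 dimensionless groups

4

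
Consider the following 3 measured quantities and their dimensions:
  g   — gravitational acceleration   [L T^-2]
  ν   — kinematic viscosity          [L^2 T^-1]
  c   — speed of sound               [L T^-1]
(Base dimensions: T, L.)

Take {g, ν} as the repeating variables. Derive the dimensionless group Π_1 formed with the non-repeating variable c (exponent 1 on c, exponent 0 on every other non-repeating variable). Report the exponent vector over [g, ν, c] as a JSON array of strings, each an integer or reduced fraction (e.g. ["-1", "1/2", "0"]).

Dimensional matrix (T×L by g×ν×c):
  T: [-2 -1 -1]
  L: [ 1  2  1]
Row reduction gives pivot columns g,ν; rank = 2
Pivot set = {g,ν}, free = {c}
RREF:
  r0: [   1    0  1/3]
  r1: [   0    1  1/3]
Fix exponent of c at 1; solve each RREF row for its pivot's exponent:
  r0: exp(g) + (1/3)·1 = 0 ⇒ exp(g) = -1/3
  r1: exp(ν) + (1/3)·1 = 0 ⇒ exp(ν) = -1/3
Π_1 = g^(-1/3) · ν^(-1/3) · c

["-1/3", "-1/3", "1"]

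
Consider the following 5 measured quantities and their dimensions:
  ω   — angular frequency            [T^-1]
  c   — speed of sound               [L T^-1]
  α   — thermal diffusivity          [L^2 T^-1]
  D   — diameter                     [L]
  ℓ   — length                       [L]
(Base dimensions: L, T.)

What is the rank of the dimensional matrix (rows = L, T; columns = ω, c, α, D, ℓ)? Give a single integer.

2

Write exponents as rows L,T / cols ω,c,α,D,ℓ:
  L: [ 0  1  2  1  1]
  T: [-1 -1 -1  0  0]
Row reduction gives pivot columns ω,c; rank = 2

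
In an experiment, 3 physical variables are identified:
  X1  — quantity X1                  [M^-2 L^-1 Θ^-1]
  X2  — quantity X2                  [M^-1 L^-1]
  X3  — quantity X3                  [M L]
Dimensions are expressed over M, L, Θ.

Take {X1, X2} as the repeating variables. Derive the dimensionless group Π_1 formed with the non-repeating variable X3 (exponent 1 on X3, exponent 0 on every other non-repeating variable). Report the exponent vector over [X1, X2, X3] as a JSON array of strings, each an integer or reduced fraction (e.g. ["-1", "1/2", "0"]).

["0", "1", "1"]

Dimensional matrix (M×L×Θ by X1×X2×X3):
  M: [-2 -1  1]
  L: [-1 -1  1]
  Θ: [-1  0  0]
RREF → pivots at {X1,X2} ⇒ r = 2
Repeat: X1,X2; free: X3
RREF:
  r0: [   1    0    0]
  r1: [   0    1   -1]
  r2: [   0    0    0]
Fix exponent of X3 at 1; solve each RREF row for its pivot's exponent:
  r0: exp(X1) + (0)·1 = 0 ⇒ exp(X1) = 0
  r1: exp(X2) + (-1)·1 = 0 ⇒ exp(X2) = 1
Π_1 = X2 · X3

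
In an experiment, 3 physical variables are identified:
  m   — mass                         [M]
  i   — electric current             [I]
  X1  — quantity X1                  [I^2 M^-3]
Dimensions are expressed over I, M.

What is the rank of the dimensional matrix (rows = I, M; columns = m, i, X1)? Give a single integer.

2

Exponent matrix [I,M] × [m,i,X1]:
  I: [ 0  1  2]
  M: [ 1  0 -3]
Echelon form has 2 nonzero rows (pivots: m,i)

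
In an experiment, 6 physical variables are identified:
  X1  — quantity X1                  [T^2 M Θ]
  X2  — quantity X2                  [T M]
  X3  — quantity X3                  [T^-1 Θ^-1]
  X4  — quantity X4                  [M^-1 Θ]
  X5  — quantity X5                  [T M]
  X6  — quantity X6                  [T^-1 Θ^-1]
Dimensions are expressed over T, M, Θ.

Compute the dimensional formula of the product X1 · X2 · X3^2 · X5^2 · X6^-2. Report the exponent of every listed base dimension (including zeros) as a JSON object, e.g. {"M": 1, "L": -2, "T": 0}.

Write exponents as rows T,M,Θ / cols X1,X2,X3,X4,X5,X6:
  T: [ 2  1 -1  0  1 -1]
  M: [ 1  1  0 -1  1  0]
  Θ: [ 1  0 -1  1  0 -1]
  [T]: (1)·2+(1)·1+(2)·-1+(2)·1+(-2)·-1 = 5
  [M]: (1)·1+(1)·1+(2)·0+(2)·1+(-2)·0 = 4
  [Θ]: (1)·1+(1)·0+(2)·-1+(2)·0+(-2)·-1 = 1
⇒ T^5 M^4 Θ

{"T": 5, "M": 4, "Θ": 1}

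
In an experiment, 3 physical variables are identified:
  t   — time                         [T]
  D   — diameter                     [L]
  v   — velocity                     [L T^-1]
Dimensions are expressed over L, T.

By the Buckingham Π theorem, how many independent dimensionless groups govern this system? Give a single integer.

1

Exponent matrix [L,T] × [t,D,v]:
  L: [ 0  1  1]
  T: [ 1  0 -1]
Row reduction gives pivot columns t,D; rank = 2
Π count = n − r = 3 − 2 = 1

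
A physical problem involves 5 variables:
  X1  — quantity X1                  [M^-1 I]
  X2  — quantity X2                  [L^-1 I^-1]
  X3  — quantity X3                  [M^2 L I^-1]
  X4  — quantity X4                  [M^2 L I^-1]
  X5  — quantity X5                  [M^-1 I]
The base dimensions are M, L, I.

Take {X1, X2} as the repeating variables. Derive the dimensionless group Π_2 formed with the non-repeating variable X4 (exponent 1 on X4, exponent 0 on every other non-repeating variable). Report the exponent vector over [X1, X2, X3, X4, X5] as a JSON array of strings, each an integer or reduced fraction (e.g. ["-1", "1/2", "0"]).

Write exponents as rows M,L,I / cols X1,X2,X3,X4,X5:
  M: [-1  0  2  2 -1]
  L: [ 0 -1  1  1  0]
  I: [ 1 -1 -1 -1  1]
RREF → pivots at {X1,X2} ⇒ r = 2
Repeat: X1,X2; free: X3,X4,X5
RREF:
  r0: [   1    0   -2   -2    1]
  r1: [   0    1   -1   -1    0]
  r2: [   0    0    0    0    0]
Fix exponent of X4 at 1, X3 at 0, X5 at 0; solve each RREF row for its pivot's exponent:
  r0: exp(X1) + (-2)·1 = 0 ⇒ exp(X1) = 2
  r1: exp(X2) + (-1)·1 = 0 ⇒ exp(X2) = 1
Π_2 = X1^2 · X2 · X4

["2", "1", "0", "1", "0"]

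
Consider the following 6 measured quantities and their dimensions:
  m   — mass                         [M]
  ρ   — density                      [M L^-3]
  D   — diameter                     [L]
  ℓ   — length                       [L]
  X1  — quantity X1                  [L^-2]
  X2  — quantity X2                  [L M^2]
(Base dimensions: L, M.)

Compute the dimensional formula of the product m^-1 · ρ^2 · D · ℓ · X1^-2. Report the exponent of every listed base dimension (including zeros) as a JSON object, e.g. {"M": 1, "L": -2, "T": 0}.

Exponent matrix [L,M] × [m,ρ,D,ℓ,X1,X2]:
  L: [ 0 -3  1  1 -2  1]
  M: [ 1  1  0  0  0  2]
  [L]: (-1)·0+(2)·-3+(1)·1+(1)·1+(-2)·-2 = 0
  [M]: (-1)·1+(2)·1+(1)·0+(1)·0+(-2)·0 = 1
⇒ M

{"L": 0, "M": 1}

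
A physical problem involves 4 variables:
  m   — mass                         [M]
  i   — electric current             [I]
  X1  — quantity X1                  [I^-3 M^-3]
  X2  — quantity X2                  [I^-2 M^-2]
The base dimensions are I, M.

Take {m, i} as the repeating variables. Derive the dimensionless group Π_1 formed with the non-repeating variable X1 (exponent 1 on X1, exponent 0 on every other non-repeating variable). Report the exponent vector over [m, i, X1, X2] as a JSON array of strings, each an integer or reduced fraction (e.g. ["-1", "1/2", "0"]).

["3", "3", "1", "0"]

Write exponents as rows I,M / cols m,i,X1,X2:
  I: [ 0  1 -3 -2]
  M: [ 1  0 -3 -2]
Echelon form has 2 nonzero rows (pivots: m,i)
Repeat: m,i; free: X1,X2
RREF:
  r0: [   1    0   -3   -2]
  r1: [   0    1   -3   -2]
Fix exponent of X1 at 1, X2 at 0; solve each RREF row for its pivot's exponent:
  r0: exp(m) + (-3)·1 = 0 ⇒ exp(m) = 3
  r1: exp(i) + (-3)·1 = 0 ⇒ exp(i) = 3
Π_1 = m^3 · i^3 · X1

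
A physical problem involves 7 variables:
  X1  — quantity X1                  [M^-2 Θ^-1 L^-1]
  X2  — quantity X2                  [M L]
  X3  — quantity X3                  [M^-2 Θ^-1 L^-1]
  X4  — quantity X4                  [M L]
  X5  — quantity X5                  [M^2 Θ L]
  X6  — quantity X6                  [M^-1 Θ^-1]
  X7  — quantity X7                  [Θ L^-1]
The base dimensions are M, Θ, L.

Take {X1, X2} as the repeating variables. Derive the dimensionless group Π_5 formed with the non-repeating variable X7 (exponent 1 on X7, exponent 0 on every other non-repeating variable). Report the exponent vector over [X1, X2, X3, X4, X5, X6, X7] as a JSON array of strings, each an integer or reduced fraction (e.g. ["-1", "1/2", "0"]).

["1", "2", "0", "0", "0", "0", "1"]

Write exponents as rows M,Θ,L / cols X1,X2,X3,X4,X5,X6,X7:
  M: [-2  1 -2  1  2 -1  0]
  Θ: [-1  0 -1  0  1 -1  1]
  L: [-1  1 -1  1  1  0 -1]
Echelon form has 2 nonzero rows (pivots: X1,X2)
Pivot set = {X1,X2}, free = {X3,X4,X5,X6,X7}
RREF:
  r0: [   1    0    1    0   -1    1   -1]
  r1: [   0    1    0    1    0    1   -2]
  r2: [   0    0    0    0    0    0    0]
Fix exponent of X7 at 1, X3 at 0, X4 at 0, X5 at 0, X6 at 0; solve each RREF row for its pivot's exponent:
  r0: exp(X1) + (-1)·1 = 0 ⇒ exp(X1) = 1
  r1: exp(X2) + (-2)·1 = 0 ⇒ exp(X2) = 2
Π_5 = X1 · X2^2 · X7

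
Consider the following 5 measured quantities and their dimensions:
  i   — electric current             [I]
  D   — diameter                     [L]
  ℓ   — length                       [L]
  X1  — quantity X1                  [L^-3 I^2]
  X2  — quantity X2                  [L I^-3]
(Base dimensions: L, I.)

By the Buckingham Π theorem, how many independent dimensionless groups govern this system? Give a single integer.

Dimensional matrix (L×I by i×D×ℓ×X1×X2):
  L: [ 0  1  1 -3  1]
  I: [ 1  0  0  2 -3]
RREF → pivots at {i,D} ⇒ r = 2
Π count = n − r = 5 − 2 = 3

3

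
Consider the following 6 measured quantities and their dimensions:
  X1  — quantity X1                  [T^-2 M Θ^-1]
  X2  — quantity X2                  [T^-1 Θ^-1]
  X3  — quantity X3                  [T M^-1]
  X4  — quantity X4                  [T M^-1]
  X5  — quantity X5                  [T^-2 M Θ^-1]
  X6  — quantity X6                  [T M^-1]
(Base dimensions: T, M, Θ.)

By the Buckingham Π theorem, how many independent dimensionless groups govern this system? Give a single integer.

Dimensional matrix (T×M×Θ by X1×X2×X3×X4×X5×X6):
  T: [-2 -1  1  1 -2  1]
  M: [ 1  0 -1 -1  1 -1]
  Θ: [-1 -1  0  0 -1  0]
RREF → pivots at {X1,X2} ⇒ r = 2
n=6, r=2 ⇒ 4 dimensionless groups

4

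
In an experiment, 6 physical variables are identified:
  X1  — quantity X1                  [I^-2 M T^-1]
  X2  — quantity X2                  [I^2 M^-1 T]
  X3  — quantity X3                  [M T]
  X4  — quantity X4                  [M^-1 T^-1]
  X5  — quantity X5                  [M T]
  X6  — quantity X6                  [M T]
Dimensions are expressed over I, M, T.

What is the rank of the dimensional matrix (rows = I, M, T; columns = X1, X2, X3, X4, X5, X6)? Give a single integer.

2

Exponent matrix [I,M,T] × [X1,X2,X3,X4,X5,X6]:
  I: [-2  2  0  0  0  0]
  M: [ 1 -1  1 -1  1  1]
  T: [-1  1  1 -1  1  1]
Echelon form has 2 nonzero rows (pivots: X1,X3)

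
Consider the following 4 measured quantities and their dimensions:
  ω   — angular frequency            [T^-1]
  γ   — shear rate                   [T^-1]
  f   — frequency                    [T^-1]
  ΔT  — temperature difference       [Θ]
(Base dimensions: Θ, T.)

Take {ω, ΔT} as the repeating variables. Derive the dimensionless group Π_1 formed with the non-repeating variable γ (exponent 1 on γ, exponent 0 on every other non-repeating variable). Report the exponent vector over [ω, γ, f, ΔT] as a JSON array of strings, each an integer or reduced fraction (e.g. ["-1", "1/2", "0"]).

Dimensional matrix (Θ×T by ω×γ×f×ΔT):
  Θ: [ 0  0  0  1]
  T: [-1 -1 -1  0]
RREF → pivots at {ω,ΔT} ⇒ r = 2
Pivot set = {ω,ΔT}, free = {γ,f}
RREF:
  r0: [   1    1    1    0]
  r1: [   0    0    0    1]
Fix exponent of γ at 1, f at 0; solve each RREF row for its pivot's exponent:
  r0: exp(ω) + (1)·1 = 0 ⇒ exp(ω) = -1
  r1: exp(ΔT) + (0)·1 = 0 ⇒ exp(ΔT) = 0
Π_1 = ω^-1 · γ

["-1", "1", "0", "0"]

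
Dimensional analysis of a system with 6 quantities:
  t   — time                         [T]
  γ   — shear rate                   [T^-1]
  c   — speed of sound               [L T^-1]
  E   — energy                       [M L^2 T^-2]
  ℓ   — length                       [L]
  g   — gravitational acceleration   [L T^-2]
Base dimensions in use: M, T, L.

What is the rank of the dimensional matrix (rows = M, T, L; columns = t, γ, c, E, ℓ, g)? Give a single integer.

Write exponents as rows M,T,L / cols t,γ,c,E,ℓ,g:
  M: [ 0  0  0  1  0  0]
  T: [ 1 -1 -1 -2  0 -2]
  L: [ 0  0  1  2  1  1]
Row reduction gives pivot columns t,c,E; rank = 3

3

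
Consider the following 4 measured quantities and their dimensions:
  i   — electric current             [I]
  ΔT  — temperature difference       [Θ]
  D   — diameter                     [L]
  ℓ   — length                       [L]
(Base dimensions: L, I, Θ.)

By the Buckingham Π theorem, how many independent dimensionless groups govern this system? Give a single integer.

Exponent matrix [L,I,Θ] × [i,ΔT,D,ℓ]:
  L: [ 0  0  1  1]
  I: [ 1  0  0  0]
  Θ: [ 0  1  0  0]
Echelon form has 3 nonzero rows (pivots: i,ΔT,D)
n=4, r=3 ⇒ 1 dimensionless group

1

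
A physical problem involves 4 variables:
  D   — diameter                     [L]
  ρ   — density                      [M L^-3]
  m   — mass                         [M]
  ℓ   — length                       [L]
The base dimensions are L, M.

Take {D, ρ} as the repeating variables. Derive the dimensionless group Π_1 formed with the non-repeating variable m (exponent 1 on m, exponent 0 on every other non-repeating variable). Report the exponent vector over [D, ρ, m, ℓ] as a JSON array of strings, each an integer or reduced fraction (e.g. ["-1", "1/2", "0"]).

["-3", "-1", "1", "0"]

Exponent matrix [L,M] × [D,ρ,m,ℓ]:
  L: [ 1 -3  0  1]
  M: [ 0  1  1  0]
Echelon form has 2 nonzero rows (pivots: D,ρ)
Repeat: D,ρ; free: m,ℓ
RREF:
  r0: [   1    0    3    1]
  r1: [   0    1    1    0]
Fix exponent of m at 1, ℓ at 0; solve each RREF row for its pivot's exponent:
  r0: exp(D) + (3)·1 = 0 ⇒ exp(D) = -3
  r1: exp(ρ) + (1)·1 = 0 ⇒ exp(ρ) = -1
Π_1 = D^-3 · ρ^-1 · m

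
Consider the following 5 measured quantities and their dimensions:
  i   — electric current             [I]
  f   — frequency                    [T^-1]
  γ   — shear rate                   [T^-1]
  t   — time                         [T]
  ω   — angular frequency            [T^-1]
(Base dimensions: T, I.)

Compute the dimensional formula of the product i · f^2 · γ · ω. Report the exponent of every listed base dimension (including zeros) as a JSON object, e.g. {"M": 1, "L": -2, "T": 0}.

{"T": -4, "I": 1}

Exponent matrix [T,I] × [i,f,γ,t,ω]:
  T: [ 0 -1 -1  1 -1]
  I: [ 1  0  0  0  0]
  [T]: (1)·0+(2)·-1+(1)·-1+(1)·-1 = -4
  [I]: (1)·1+(2)·0+(1)·0+(1)·0 = 1
⇒ T^-4 I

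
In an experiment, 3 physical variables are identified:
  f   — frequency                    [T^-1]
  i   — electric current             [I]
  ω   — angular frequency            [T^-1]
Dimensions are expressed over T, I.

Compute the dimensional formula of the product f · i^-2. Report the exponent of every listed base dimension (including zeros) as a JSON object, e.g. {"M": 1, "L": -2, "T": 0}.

Dimensional matrix (T×I by f×i×ω):
  T: [-1  0 -1]
  I: [ 0  1  0]
  [T]: (1)·-1+(-2)·0 = -1
  [I]: (1)·0+(-2)·1 = -2
⇒ T^-1 I^-2

{"T": -1, "I": -2}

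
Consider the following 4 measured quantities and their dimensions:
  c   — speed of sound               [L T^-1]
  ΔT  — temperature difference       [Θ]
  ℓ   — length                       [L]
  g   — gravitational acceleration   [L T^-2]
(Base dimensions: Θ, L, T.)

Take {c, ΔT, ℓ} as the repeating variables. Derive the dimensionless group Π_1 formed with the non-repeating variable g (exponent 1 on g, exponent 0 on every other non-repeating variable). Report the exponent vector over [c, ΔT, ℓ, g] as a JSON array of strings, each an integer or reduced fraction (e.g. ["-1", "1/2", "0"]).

Write exponents as rows Θ,L,T / cols c,ΔT,ℓ,g:
  Θ: [ 0  1  0  0]
  L: [ 1  0  1  1]
  T: [-1  0  0 -2]
RREF → pivots at {c,ΔT,ℓ} ⇒ r = 3
Repeat: c,ΔT,ℓ; free: g
RREF:
  r0: [   1    0    0    2]
  r1: [   0    1    0    0]
  r2: [   0    0    1   -1]
Fix exponent of g at 1; solve each RREF row for its pivot's exponent:
  r0: exp(c) + (2)·1 = 0 ⇒ exp(c) = -2
  r1: exp(ΔT) + (0)·1 = 0 ⇒ exp(ΔT) = 0
  r2: exp(ℓ) + (-1)·1 = 0 ⇒ exp(ℓ) = 1
Π_1 = c^-2 · ℓ · g

["-2", "0", "1", "1"]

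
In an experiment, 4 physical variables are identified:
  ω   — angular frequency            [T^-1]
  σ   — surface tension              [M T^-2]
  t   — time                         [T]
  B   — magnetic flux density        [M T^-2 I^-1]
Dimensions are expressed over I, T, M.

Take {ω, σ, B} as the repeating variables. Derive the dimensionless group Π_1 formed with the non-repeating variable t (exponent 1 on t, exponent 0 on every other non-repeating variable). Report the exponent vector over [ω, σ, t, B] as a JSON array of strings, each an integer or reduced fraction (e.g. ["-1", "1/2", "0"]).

Write exponents as rows I,T,M / cols ω,σ,t,B:
  I: [ 0  0  0 -1]
  T: [-1 -2  1 -2]
  M: [ 0  1  0  1]
RREF → pivots at {ω,σ,B} ⇒ r = 3
Pivot set = {ω,σ,B}, free = {t}
RREF:
  r0: [   1    0   -1    0]
  r1: [   0    1    0    0]
  r2: [   0    0    0    1]
Fix exponent of t at 1; solve each RREF row for its pivot's exponent:
  r0: exp(ω) + (-1)·1 = 0 ⇒ exp(ω) = 1
  r1: exp(σ) + (0)·1 = 0 ⇒ exp(σ) = 0
  r2: exp(B) + (0)·1 = 0 ⇒ exp(B) = 0
Π_1 = ω · t

["1", "0", "1", "0"]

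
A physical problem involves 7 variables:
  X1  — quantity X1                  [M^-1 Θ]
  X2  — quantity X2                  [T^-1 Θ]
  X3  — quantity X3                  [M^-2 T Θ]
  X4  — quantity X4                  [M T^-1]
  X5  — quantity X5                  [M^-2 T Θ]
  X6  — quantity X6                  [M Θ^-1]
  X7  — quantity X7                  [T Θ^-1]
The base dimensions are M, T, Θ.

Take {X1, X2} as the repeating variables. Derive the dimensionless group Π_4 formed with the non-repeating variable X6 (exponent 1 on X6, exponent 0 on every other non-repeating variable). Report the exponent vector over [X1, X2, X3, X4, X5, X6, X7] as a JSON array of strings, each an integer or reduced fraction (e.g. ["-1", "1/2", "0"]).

["1", "0", "0", "0", "0", "1", "0"]

Write exponents as rows M,T,Θ / cols X1,X2,X3,X4,X5,X6,X7:
  M: [-1  0 -2  1 -2  1  0]
  T: [ 0 -1  1 -1  1  0  1]
  Θ: [ 1  1  1  0  1 -1 -1]
Echelon form has 2 nonzero rows (pivots: X1,X2)
Repeat: X1,X2; free: X3,X4,X5,X6,X7
RREF:
  r0: [   1    0    2   -1    2   -1    0]
  r1: [   0    1   -1    1   -1    0   -1]
  r2: [   0    0    0    0    0    0    0]
Fix exponent of X6 at 1, X3 at 0, X4 at 0, X5 at 0, X7 at 0; solve each RREF row for its pivot's exponent:
  r0: exp(X1) + (-1)·1 = 0 ⇒ exp(X1) = 1
  r1: exp(X2) + (0)·1 = 0 ⇒ exp(X2) = 0
Π_4 = X1 · X6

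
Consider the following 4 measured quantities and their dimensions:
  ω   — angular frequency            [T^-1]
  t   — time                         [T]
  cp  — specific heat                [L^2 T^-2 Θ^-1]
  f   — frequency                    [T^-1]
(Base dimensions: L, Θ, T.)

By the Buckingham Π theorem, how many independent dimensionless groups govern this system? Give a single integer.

Write exponents as rows L,Θ,T / cols ω,t,cp,f:
  L: [ 0  0  2  0]
  Θ: [ 0  0 -1  0]
  T: [-1  1 -2 -1]
Echelon form has 2 nonzero rows (pivots: ω,cp)
4 vars − rank 2 = 2 Π groups

2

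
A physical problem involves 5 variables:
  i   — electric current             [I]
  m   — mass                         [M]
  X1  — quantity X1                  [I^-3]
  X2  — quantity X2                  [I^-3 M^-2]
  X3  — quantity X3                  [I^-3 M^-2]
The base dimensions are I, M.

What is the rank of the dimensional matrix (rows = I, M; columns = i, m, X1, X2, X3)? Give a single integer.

2

Exponent matrix [I,M] × [i,m,X1,X2,X3]:
  I: [ 1  0 -3 -3 -3]
  M: [ 0  1  0 -2 -2]
Row reduction gives pivot columns i,m; rank = 2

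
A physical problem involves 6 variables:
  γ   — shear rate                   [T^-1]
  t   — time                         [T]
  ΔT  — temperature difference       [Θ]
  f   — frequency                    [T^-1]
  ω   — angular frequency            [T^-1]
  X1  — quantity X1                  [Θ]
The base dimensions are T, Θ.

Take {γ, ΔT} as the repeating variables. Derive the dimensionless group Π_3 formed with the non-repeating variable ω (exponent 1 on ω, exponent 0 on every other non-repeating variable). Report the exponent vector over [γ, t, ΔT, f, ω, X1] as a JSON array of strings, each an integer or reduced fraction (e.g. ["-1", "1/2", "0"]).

Dimensional matrix (T×Θ by γ×t×ΔT×f×ω×X1):
  T: [-1  1  0 -1 -1  0]
  Θ: [ 0  0  1  0  0  1]
Row reduction gives pivot columns γ,ΔT; rank = 2
Pivot set = {γ,ΔT}, free = {t,f,ω,X1}
RREF:
  r0: [   1   -1    0    1    1    0]
  r1: [   0    0    1    0    0    1]
Fix exponent of ω at 1, t at 0, f at 0, X1 at 0; solve each RREF row for its pivot's exponent:
  r0: exp(γ) + (1)·1 = 0 ⇒ exp(γ) = -1
  r1: exp(ΔT) + (0)·1 = 0 ⇒ exp(ΔT) = 0
Π_3 = γ^-1 · ω

["-1", "0", "0", "0", "1", "0"]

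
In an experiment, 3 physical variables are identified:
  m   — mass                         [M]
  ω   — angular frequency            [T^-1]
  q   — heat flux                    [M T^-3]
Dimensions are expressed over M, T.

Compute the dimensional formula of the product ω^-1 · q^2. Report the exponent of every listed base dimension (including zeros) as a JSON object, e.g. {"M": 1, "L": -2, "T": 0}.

Exponent matrix [M,T] × [m,ω,q]:
  M: [ 1  0  1]
  T: [ 0 -1 -3]
  [M]: (-1)·0+(2)·1 = 2
  [T]: (-1)·-1+(2)·-3 = -5
⇒ M^2 T^-5

{"M": 2, "T": -5}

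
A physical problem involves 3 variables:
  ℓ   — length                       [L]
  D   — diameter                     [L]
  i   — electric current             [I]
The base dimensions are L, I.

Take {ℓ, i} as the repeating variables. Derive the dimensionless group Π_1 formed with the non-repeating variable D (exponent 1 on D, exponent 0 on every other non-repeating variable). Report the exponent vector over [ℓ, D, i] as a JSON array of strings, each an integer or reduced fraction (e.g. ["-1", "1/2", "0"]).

["-1", "1", "0"]

Write exponents as rows L,I / cols ℓ,D,i:
  L: [ 1  1  0]
  I: [ 0  0  1]
Echelon form has 2 nonzero rows (pivots: ℓ,i)
Pivot set = {ℓ,i}, free = {D}
RREF:
  r0: [   1    1    0]
  r1: [   0    0    1]
Fix exponent of D at 1; solve each RREF row for its pivot's exponent:
  r0: exp(ℓ) + (1)·1 = 0 ⇒ exp(ℓ) = -1
  r1: exp(i) + (0)·1 = 0 ⇒ exp(i) = 0
Π_1 = ℓ^-1 · D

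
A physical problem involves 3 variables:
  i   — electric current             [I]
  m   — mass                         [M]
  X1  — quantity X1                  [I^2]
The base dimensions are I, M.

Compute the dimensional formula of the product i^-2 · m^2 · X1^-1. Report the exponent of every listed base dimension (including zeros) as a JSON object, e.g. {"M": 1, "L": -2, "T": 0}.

Dimensional matrix (I×M by i×m×X1):
  I: [ 1  0  2]
  M: [ 0  1  0]
  [I]: (-2)·1+(2)·0+(-1)·2 = -4
  [M]: (-2)·0+(2)·1+(-1)·0 = 2
⇒ I^-4 M^2

{"I": -4, "M": 2}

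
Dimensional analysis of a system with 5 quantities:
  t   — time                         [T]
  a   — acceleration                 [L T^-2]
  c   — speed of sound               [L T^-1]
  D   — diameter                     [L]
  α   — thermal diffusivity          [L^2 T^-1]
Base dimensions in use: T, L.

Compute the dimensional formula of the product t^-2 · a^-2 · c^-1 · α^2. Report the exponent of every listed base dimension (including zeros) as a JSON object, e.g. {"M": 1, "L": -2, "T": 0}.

Dimensional matrix (T×L by t×a×c×D×α):
  T: [ 1 -2 -1  0 -1]
  L: [ 0  1  1  1  2]
  [T]: (-2)·1+(-2)·-2+(-1)·-1+(2)·-1 = 1
  [L]: (-2)·0+(-2)·1+(-1)·1+(2)·2 = 1
⇒ T L

{"T": 1, "L": 1}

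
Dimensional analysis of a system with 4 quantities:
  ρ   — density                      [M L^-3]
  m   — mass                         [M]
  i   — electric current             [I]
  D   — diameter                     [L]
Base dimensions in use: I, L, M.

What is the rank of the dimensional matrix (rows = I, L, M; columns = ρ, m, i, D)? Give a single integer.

3

Exponent matrix [I,L,M] × [ρ,m,i,D]:
  I: [ 0  0  1  0]
  L: [-3  0  0  1]
  M: [ 1  1  0  0]
Echelon form has 3 nonzero rows (pivots: ρ,m,i)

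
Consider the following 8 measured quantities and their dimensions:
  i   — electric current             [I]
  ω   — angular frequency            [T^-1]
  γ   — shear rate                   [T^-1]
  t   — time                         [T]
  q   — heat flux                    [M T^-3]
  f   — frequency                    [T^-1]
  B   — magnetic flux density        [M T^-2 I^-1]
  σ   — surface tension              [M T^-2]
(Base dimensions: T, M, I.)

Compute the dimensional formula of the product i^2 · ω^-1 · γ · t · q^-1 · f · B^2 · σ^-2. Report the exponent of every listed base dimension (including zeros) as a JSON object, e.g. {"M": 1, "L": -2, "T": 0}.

Dimensional matrix (T×M×I by i×ω×γ×t×q×f×B×σ):
  T: [ 0 -1 -1  1 -3 -1 -2 -2]
  M: [ 0  0  0  0  1  0  1  1]
  I: [ 1  0  0  0  0  0 -1  0]
  [T]: (2)·0+(-1)·-1+(1)·-1+(1)·1+(-1)·-3+(1)·-1+(2)·-2+(-2)·-2 = 3
  [M]: (2)·0+(-1)·0+(1)·0+(1)·0+(-1)·1+(1)·0+(2)·1+(-2)·1 = -1
  [I]: (2)·1+(-1)·0+(1)·0+(1)·0+(-1)·0+(1)·0+(2)·-1+(-2)·0 = 0
⇒ T^3 M^-1

{"T": 3, "M": -1, "I": 0}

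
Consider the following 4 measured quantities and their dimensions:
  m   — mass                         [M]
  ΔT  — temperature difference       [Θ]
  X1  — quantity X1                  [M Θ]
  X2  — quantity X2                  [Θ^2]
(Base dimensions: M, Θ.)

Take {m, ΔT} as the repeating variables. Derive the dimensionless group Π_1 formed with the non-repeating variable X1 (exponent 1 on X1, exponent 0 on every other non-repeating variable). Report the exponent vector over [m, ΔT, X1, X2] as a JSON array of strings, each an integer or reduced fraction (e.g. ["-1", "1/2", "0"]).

Exponent matrix [M,Θ] × [m,ΔT,X1,X2]:
  M: [ 1  0  1  0]
  Θ: [ 0  1  1  2]
RREF → pivots at {m,ΔT} ⇒ r = 2
Repeat: m,ΔT; free: X1,X2
RREF:
  r0: [   1    0    1    0]
  r1: [   0    1    1    2]
Fix exponent of X1 at 1, X2 at 0; solve each RREF row for its pivot's exponent:
  r0: exp(m) + (1)·1 = 0 ⇒ exp(m) = -1
  r1: exp(ΔT) + (1)·1 = 0 ⇒ exp(ΔT) = -1
Π_1 = m^-1 · ΔT^-1 · X1

["-1", "-1", "1", "0"]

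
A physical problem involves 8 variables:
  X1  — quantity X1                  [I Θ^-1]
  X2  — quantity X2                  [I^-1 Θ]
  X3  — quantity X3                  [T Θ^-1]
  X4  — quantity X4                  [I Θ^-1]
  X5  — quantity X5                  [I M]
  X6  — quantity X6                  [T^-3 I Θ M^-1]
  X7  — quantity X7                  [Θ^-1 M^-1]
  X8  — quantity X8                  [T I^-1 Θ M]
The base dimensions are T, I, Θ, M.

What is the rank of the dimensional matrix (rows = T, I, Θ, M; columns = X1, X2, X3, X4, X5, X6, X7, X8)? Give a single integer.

Write exponents as rows T,I,Θ,M / cols X1,X2,X3,X4,X5,X6,X7,X8:
  T: [ 0  0  1  0  0 -3  0  1]
  I: [ 1 -1  0  1  1  1  0 -1]
  Θ: [-1  1 -1 -1  0  1 -1  1]
  M: [ 0  0  0  0  1 -1 -1  1]
Echelon form has 3 nonzero rows (pivots: X1,X3,X5)

3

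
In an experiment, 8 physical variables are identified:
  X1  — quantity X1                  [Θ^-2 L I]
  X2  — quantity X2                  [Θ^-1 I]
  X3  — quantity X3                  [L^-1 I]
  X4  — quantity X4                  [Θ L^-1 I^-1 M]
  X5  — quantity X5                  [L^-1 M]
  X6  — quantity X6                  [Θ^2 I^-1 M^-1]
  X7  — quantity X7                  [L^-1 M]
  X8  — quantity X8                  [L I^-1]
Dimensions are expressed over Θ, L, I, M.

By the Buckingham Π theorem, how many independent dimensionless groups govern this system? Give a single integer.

Dimensional matrix (Θ×L×I×M by X1×X2×X3×X4×X5×X6×X7×X8):
  Θ: [-2 -1  0  1  0  2  0  0]
  L: [ 1  0 -1 -1 -1  0 -1  1]
  I: [ 1  1  1 -1  0 -1  0 -1]
  M: [ 0  0  0  1  1 -1  1  0]
Row reduction gives pivot columns X1,X2,X4; rank = 3
Π count = n − r = 8 − 3 = 5

5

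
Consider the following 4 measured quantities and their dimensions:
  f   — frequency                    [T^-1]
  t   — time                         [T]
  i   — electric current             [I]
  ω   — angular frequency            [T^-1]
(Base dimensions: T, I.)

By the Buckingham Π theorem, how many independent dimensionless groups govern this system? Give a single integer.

2

Exponent matrix [T,I] × [f,t,i,ω]:
  T: [-1  1  0 -1]
  I: [ 0  0  1  0]
Echelon form has 2 nonzero rows (pivots: f,i)
n=4, r=2 ⇒ 2 dimensionless groups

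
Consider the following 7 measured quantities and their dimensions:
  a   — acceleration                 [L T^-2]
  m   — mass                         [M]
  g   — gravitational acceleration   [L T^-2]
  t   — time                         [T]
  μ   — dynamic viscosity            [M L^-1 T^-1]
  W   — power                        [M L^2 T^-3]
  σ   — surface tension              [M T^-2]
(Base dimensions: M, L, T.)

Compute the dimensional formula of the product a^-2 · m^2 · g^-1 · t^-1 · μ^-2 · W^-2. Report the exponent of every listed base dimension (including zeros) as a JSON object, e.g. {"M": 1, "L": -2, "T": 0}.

{"M": -2, "L": -5, "T": 13}

Dimensional matrix (M×L×T by a×m×g×t×μ×W×σ):
  M: [ 0  1  0  0  1  1  1]
  L: [ 1  0  1  0 -1  2  0]
  T: [-2  0 -2  1 -1 -3 -2]
  [M]: (-2)·0+(2)·1+(-1)·0+(-1)·0+(-2)·1+(-2)·1 = -2
  [L]: (-2)·1+(2)·0+(-1)·1+(-1)·0+(-2)·-1+(-2)·2 = -5
  [T]: (-2)·-2+(2)·0+(-1)·-2+(-1)·1+(-2)·-1+(-2)·-3 = 13
⇒ M^-2 L^-5 T^13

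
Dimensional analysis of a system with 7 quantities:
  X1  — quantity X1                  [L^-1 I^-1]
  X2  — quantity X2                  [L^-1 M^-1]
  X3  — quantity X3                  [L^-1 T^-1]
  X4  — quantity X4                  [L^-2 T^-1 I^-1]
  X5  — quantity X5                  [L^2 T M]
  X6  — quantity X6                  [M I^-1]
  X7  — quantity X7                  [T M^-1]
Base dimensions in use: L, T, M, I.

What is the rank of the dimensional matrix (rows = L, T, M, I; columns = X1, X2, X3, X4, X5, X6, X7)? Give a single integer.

Write exponents as rows L,T,M,I / cols X1,X2,X3,X4,X5,X6,X7:
  L: [-1 -1 -1 -2  2  0  0]
  T: [ 0  0 -1 -1  1  0  1]
  M: [ 0 -1  0  0  1  1 -1]
  I: [-1  0  0 -1  0 -1  0]
Echelon form has 3 nonzero rows (pivots: X1,X2,X3)

3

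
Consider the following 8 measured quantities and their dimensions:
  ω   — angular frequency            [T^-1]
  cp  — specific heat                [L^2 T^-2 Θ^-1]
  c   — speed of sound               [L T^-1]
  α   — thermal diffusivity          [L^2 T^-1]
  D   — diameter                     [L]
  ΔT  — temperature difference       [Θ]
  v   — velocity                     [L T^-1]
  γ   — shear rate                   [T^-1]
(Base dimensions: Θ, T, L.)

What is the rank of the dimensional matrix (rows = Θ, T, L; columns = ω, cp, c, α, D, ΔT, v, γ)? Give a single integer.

Dimensional matrix (Θ×T×L by ω×cp×c×α×D×ΔT×v×γ):
  Θ: [ 0 -1  0  0  0  1  0  0]
  T: [-1 -2 -1 -1  0  0 -1 -1]
  L: [ 0  2  1  2  1  0  1  0]
RREF → pivots at {ω,cp,c} ⇒ r = 3

3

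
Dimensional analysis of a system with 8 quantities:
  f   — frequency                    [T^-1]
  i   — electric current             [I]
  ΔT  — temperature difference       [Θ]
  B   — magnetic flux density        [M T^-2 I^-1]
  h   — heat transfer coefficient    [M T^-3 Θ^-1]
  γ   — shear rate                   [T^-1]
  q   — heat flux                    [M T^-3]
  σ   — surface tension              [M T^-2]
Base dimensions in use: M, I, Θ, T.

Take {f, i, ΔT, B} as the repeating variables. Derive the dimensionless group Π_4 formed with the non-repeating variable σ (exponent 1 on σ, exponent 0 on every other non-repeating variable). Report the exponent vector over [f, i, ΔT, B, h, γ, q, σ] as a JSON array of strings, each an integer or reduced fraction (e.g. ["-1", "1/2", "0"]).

Dimensional matrix (M×I×Θ×T by f×i×ΔT×B×h×γ×q×σ):
  M: [ 0  0  0  1  1  0  1  1]
  I: [ 0  1  0 -1  0  0  0  0]
  Θ: [ 0  0  1  0 -1  0  0  0]
  T: [-1  0  0 -2 -3 -1 -3 -2]
Row reduction gives pivot columns f,i,ΔT,B; rank = 4
Pivot set = {f,i,ΔT,B}, free = {h,γ,q,σ}
RREF:
  r0: [   1    0    0    0    1    1    1    0]
  r1: [   0    1    0    0    1    0    1    1]
  r2: [   0    0    1    0   -1    0    0    0]
  r3: [   0    0    0    1    1    0    1    1]
Fix exponent of σ at 1, h at 0, γ at 0, q at 0; solve each RREF row for its pivot's exponent:
  r0: exp(f) + (0)·1 = 0 ⇒ exp(f) = 0
  r1: exp(i) + (1)·1 = 0 ⇒ exp(i) = -1
  r2: exp(ΔT) + (0)·1 = 0 ⇒ exp(ΔT) = 0
  r3: exp(B) + (1)·1 = 0 ⇒ exp(B) = -1
Π_4 = i^-1 · B^-1 · σ

["0", "-1", "0", "-1", "0", "0", "0", "1"]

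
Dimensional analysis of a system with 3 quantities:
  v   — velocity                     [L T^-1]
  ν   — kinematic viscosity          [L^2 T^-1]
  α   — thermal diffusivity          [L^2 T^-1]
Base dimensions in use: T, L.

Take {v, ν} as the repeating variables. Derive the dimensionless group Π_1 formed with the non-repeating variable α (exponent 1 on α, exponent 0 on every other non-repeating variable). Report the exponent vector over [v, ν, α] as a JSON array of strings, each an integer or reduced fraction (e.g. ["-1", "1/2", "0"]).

["0", "-1", "1"]

Dimensional matrix (T×L by v×ν×α):
  T: [-1 -1 -1]
  L: [ 1  2  2]
Echelon form has 2 nonzero rows (pivots: v,ν)
Repeat: v,ν; free: α
RREF:
  r0: [   1    0    0]
  r1: [   0    1    1]
Fix exponent of α at 1; solve each RREF row for its pivot's exponent:
  r0: exp(v) + (0)·1 = 0 ⇒ exp(v) = 0
  r1: exp(ν) + (1)·1 = 0 ⇒ exp(ν) = -1
Π_1 = ν^-1 · α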